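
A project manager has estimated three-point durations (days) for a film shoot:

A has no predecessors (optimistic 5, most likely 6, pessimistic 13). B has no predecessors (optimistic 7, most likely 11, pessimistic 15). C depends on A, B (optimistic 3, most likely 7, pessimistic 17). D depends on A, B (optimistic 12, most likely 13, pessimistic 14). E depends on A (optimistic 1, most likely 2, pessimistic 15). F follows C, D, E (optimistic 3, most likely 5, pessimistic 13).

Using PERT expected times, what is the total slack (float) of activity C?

te_A = (5 + 4·6 + 13)/6 = 42/6 = 7
te_B = (7 + 4·11 + 15)/6 = 66/6 = 11
te_C = (3 + 4·7 + 17)/6 = 48/6 = 8
te_D = (12 + 4·13 + 14)/6 = 78/6 = 13
te_E = (1 + 4·2 + 15)/6 = 24/6 = 4
te_F = (3 + 4·5 + 13)/6 = 36/6 = 6

Forward pass:
ES_A = 0; EF_A = 7
ES_B = 0; EF_B = 11
ES_C = max(EF_A=7, EF_B=11) = 11; EF_C = 11+8 = 19
ES_D = max(EF_A=7, EF_B=11) = 11; EF_D = 11+13 = 24
ES_E = 7; EF_E = 7+4 = 11
ES_F = max(EF_C=19, EF_D=24, EF_E=11) = 24; EF_F = 24+6 = 30
Expected project duration μ = 30 days. Critical path: B → D → F.

Backward pass:
LF_F = 30; LS_F = 30−6 = 24
LF_E = LS_F = 24; LS_E = 24−4 = 20
LF_D = LS_F = 24; LS_D = 24−13 = 11
LF_C = LS_F = 24; LS_C = 24−8 = 16
LF_B = min(LS_C=16, LS_D=11) = 11; LS_B = 11−11 = 0
LF_A = min(LS_C=16, LS_D=11, LS_E=20) = 11; LS_A = 11−7 = 4
Slack_C = LS_C − ES_C = 16 − 11 = 5

5 days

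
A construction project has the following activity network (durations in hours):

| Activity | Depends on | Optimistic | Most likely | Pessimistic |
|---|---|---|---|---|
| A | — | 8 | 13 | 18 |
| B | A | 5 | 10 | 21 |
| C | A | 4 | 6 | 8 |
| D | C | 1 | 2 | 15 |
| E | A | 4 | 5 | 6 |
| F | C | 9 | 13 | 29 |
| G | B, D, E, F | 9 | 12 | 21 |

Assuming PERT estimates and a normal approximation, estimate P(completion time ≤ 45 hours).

0.320

te_A = (8 + 4·13 + 18)/6 = 78/6 = 13; σ²_A = ((18−8)/6)² = 2.778
te_B = (5 + 4·10 + 21)/6 = 66/6 = 11; σ²_B = ((21−5)/6)² = 7.111
te_C = (4 + 4·6 + 8)/6 = 36/6 = 6; σ²_C = ((8−4)/6)² = 0.444
te_D = (1 + 4·2 + 15)/6 = 24/6 = 4; σ²_D = ((15−1)/6)² = 5.444
te_E = (4 + 4·5 + 6)/6 = 30/6 = 5; σ²_E = ((6−4)/6)² = 0.111
te_F = (9 + 4·13 + 29)/6 = 90/6 = 15; σ²_F = ((29−9)/6)² = 11.111
te_G = (9 + 4·12 + 21)/6 = 78/6 = 13; σ²_G = ((21−9)/6)² = 4.000

Forward pass:
ES_A = 0; EF_A = 13
ES_B = 13; EF_B = 13+11 = 24
ES_C = 13; EF_C = 13+6 = 19
ES_D = 19; EF_D = 19+4 = 23
ES_E = 13; EF_E = 13+5 = 18
ES_F = 19; EF_F = 19+15 = 34
ES_G = max(EF_B=24, EF_D=23, EF_E=18, EF_F=34) = 34; EF_G = 34+13 = 47
Expected project duration μ = 47 hours. Critical path: A → C → F → G.

Variance along critical path = 2.778 + 0.444 + 11.111 + 4.000 = 18.333; σ = √18.333 = 4.282 hours.
Z = (45 − 47) / 4.282 = -0.467
P(T ≤ 45) = Φ(-0.467) ≈ 0.320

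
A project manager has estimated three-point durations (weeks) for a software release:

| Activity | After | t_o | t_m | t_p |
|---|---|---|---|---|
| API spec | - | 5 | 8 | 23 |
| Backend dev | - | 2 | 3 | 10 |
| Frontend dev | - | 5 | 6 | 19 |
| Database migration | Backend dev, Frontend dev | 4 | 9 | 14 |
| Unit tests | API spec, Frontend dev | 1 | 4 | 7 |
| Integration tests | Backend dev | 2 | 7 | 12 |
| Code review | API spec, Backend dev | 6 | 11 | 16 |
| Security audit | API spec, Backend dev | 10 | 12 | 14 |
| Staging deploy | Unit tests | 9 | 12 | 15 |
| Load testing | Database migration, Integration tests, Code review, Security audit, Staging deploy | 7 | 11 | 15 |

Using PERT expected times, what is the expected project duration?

te_API spec = (5 + 4·8 + 23)/6 = 60/6 = 10
te_Backend dev = (2 + 4·3 + 10)/6 = 24/6 = 4
te_Frontend dev = (5 + 4·6 + 19)/6 = 48/6 = 8
te_Database migration = (4 + 4·9 + 14)/6 = 54/6 = 9
te_Unit tests = (1 + 4·4 + 7)/6 = 24/6 = 4
te_Integration tests = (2 + 4·7 + 12)/6 = 42/6 = 7
te_Code review = (6 + 4·11 + 16)/6 = 66/6 = 11
te_Security audit = (10 + 4·12 + 14)/6 = 72/6 = 12
te_Staging deploy = (9 + 4·12 + 15)/6 = 72/6 = 12
te_Load testing = (7 + 4·11 + 15)/6 = 66/6 = 11

Forward pass:
ES_API spec = 0; EF_API spec = 10
ES_Backend dev = 0; EF_Backend dev = 4
ES_Frontend dev = 0; EF_Frontend dev = 8
ES_Database migration = max(EF_Backend dev=4, EF_Frontend dev=8) = 8; EF_Database migration = 8+9 = 17
ES_Unit tests = max(EF_API spec=10, EF_Frontend dev=8) = 10; EF_Unit tests = 10+4 = 14
ES_Integration tests = 4; EF_Integration tests = 4+7 = 11
ES_Code review = max(EF_API spec=10, EF_Backend dev=4) = 10; EF_Code review = 10+11 = 21
ES_Security audit = max(EF_API spec=10, EF_Backend dev=4) = 10; EF_Security audit = 10+12 = 22
ES_Staging deploy = 14; EF_Staging deploy = 14+12 = 26
ES_Load testing = max(EF_Database migration=17, EF_Integration tests=11, EF_Code review=21, EF_Security audit=22, EF_Staging deploy=26) = 26; EF_Load testing = 26+11 = 37
Expected project duration μ = 37 weeks. Critical path: API spec → Unit tests → Staging deploy → Load testing.

37 weeks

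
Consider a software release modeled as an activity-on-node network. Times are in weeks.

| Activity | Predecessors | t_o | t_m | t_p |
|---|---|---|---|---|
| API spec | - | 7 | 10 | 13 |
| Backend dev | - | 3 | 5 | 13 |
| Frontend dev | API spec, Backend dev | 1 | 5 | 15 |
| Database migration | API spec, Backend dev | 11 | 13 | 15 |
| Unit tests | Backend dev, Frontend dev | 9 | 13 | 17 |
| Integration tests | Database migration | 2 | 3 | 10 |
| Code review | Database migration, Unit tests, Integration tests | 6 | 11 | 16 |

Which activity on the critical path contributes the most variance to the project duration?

te_API spec = (7 + 4·10 + 13)/6 = 60/6 = 10; σ²_API spec = ((13−7)/6)² = 1.000
te_Backend dev = (3 + 4·5 + 13)/6 = 36/6 = 6; σ²_Backend dev = ((13−3)/6)² = 2.778
te_Frontend dev = (1 + 4·5 + 15)/6 = 36/6 = 6; σ²_Frontend dev = ((15−1)/6)² = 5.444
te_Database migration = (11 + 4·13 + 15)/6 = 78/6 = 13; σ²_Database migration = ((15−11)/6)² = 0.444
te_Unit tests = (9 + 4·13 + 17)/6 = 78/6 = 13; σ²_Unit tests = ((17−9)/6)² = 1.778
te_Integration tests = (2 + 4·3 + 10)/6 = 24/6 = 4; σ²_Integration tests = ((10−2)/6)² = 1.778
te_Code review = (6 + 4·11 + 16)/6 = 66/6 = 11; σ²_Code review = ((16−6)/6)² = 2.778

Forward pass:
ES_API spec = 0; EF_API spec = 10
ES_Backend dev = 0; EF_Backend dev = 6
ES_Frontend dev = max(EF_API spec=10, EF_Backend dev=6) = 10; EF_Frontend dev = 10+6 = 16
ES_Database migration = max(EF_API spec=10, EF_Backend dev=6) = 10; EF_Database migration = 10+13 = 23
ES_Unit tests = max(EF_Backend dev=6, EF_Frontend dev=16) = 16; EF_Unit tests = 16+13 = 29
ES_Integration tests = 23; EF_Integration tests = 23+4 = 27
ES_Code review = max(EF_Database migration=23, EF_Unit tests=29, EF_Integration tests=27) = 29; EF_Code review = 29+11 = 40
Expected project duration μ = 40 weeks. Critical path: API spec → Frontend dev → Unit tests → Code review.

Variances on critical path: σ²_API spec=1.000, σ²_Frontend dev=5.444, σ²_Unit tests=1.778, σ²_Code review=2.778.
Largest is σ²_Frontend dev = 5.444.

Frontend dev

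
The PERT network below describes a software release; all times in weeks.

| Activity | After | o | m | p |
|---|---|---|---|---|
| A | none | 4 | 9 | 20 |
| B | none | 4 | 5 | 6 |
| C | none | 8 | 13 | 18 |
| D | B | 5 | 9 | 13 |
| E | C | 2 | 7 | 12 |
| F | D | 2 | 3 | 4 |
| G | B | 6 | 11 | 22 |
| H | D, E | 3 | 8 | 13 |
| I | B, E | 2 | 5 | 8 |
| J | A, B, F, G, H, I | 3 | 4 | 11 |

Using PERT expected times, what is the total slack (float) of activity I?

3 weeks

te_A = (4 + 4·9 + 20)/6 = 60/6 = 10
te_B = (4 + 4·5 + 6)/6 = 30/6 = 5
te_C = (8 + 4·13 + 18)/6 = 78/6 = 13
te_D = (5 + 4·9 + 13)/6 = 54/6 = 9
te_E = (2 + 4·7 + 12)/6 = 42/6 = 7
te_F = (2 + 4·3 + 4)/6 = 18/6 = 3
te_G = (6 + 4·11 + 22)/6 = 72/6 = 12
te_H = (3 + 4·8 + 13)/6 = 48/6 = 8
te_I = (2 + 4·5 + 8)/6 = 30/6 = 5
te_J = (3 + 4·4 + 11)/6 = 30/6 = 5

Forward pass:
ES_A = 0; EF_A = 10
ES_B = 0; EF_B = 5
ES_C = 0; EF_C = 13
ES_D = 5; EF_D = 5+9 = 14
ES_E = 13; EF_E = 13+7 = 20
ES_F = 14; EF_F = 14+3 = 17
ES_G = 5; EF_G = 5+12 = 17
ES_H = max(EF_D=14, EF_E=20) = 20; EF_H = 20+8 = 28
ES_I = max(EF_B=5, EF_E=20) = 20; EF_I = 20+5 = 25
ES_J = max(EF_A=10, EF_B=5, EF_F=17, EF_G=17, EF_H=28, EF_I=25) = 28; EF_J = 28+5 = 33
Expected project duration μ = 33 weeks. Critical path: C → E → H → J.

Backward pass:
LF_J = 33; LS_J = 33−5 = 28
LF_I = LS_J = 28; LS_I = 28−5 = 23
LF_H = LS_J = 28; LS_H = 28−8 = 20
LF_G = LS_J = 28; LS_G = 28−12 = 16
LF_F = LS_J = 28; LS_F = 28−3 = 25
LF_E = min(LS_H=20, LS_I=23) = 20; LS_E = 20−7 = 13
LF_D = min(LS_F=25, LS_H=20) = 20; LS_D = 20−9 = 11
LF_C = LS_E = 13; LS_C = 13−13 = 0
LF_B = min(LS_D=11, LS_G=16, LS_I=23, LS_J=28) = 11; LS_B = 11−5 = 6
LF_A = LS_J = 28; LS_A = 28−10 = 18
Slack_I = LS_I − ES_I = 23 − 20 = 3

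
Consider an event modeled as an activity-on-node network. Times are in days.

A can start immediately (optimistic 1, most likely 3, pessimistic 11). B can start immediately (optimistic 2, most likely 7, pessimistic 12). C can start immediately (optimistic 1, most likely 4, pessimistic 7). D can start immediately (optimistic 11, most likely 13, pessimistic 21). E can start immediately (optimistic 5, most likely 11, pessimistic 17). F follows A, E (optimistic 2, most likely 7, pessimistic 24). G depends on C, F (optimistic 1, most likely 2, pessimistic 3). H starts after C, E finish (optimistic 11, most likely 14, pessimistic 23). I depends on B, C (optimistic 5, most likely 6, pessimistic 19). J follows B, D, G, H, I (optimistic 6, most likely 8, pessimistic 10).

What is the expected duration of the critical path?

te_A = (1 + 4·3 + 11)/6 = 24/6 = 4
te_B = (2 + 4·7 + 12)/6 = 42/6 = 7
te_C = (1 + 4·4 + 7)/6 = 24/6 = 4
te_D = (11 + 4·13 + 21)/6 = 84/6 = 14
te_E = (5 + 4·11 + 17)/6 = 66/6 = 11
te_F = (2 + 4·7 + 24)/6 = 54/6 = 9
te_G = (1 + 4·2 + 3)/6 = 12/6 = 2
te_H = (11 + 4·14 + 23)/6 = 90/6 = 15
te_I = (5 + 4·6 + 19)/6 = 48/6 = 8
te_J = (6 + 4·8 + 10)/6 = 48/6 = 8

Forward pass:
ES_A = 0; EF_A = 4
ES_B = 0; EF_B = 7
ES_C = 0; EF_C = 4
ES_D = 0; EF_D = 14
ES_E = 0; EF_E = 11
ES_F = max(EF_A=4, EF_E=11) = 11; EF_F = 11+9 = 20
ES_G = max(EF_C=4, EF_F=20) = 20; EF_G = 20+2 = 22
ES_H = max(EF_C=4, EF_E=11) = 11; EF_H = 11+15 = 26
ES_I = max(EF_B=7, EF_C=4) = 7; EF_I = 7+8 = 15
ES_J = max(EF_B=7, EF_D=14, EF_G=22, EF_H=26, EF_I=15) = 26; EF_J = 26+8 = 34
Expected project duration μ = 34 days. Critical path: E → H → J.

34 days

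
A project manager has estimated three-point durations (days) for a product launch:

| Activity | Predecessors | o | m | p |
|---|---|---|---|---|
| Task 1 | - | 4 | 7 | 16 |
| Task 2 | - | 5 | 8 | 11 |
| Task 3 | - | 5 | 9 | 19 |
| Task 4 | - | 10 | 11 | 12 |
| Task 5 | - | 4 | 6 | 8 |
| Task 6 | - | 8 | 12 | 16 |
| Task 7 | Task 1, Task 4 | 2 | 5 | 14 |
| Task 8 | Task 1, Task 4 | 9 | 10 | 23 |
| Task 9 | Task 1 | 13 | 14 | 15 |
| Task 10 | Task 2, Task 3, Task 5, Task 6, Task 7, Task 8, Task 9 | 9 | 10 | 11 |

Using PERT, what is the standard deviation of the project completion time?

2.38 days

te_Task 1 = (4 + 4·7 + 16)/6 = 48/6 = 8; σ²_Task 1 = ((16−4)/6)² = 4.000
te_Task 2 = (5 + 4·8 + 11)/6 = 48/6 = 8; σ²_Task 2 = ((11−5)/6)² = 1.000
te_Task 3 = (5 + 4·9 + 19)/6 = 60/6 = 10; σ²_Task 3 = ((19−5)/6)² = 5.444
te_Task 4 = (10 + 4·11 + 12)/6 = 66/6 = 11; σ²_Task 4 = ((12−10)/6)² = 0.111
te_Task 5 = (4 + 4·6 + 8)/6 = 36/6 = 6; σ²_Task 5 = ((8−4)/6)² = 0.444
te_Task 6 = (8 + 4·12 + 16)/6 = 72/6 = 12; σ²_Task 6 = ((16−8)/6)² = 1.778
te_Task 7 = (2 + 4·5 + 14)/6 = 36/6 = 6; σ²_Task 7 = ((14−2)/6)² = 4.000
te_Task 8 = (9 + 4·10 + 23)/6 = 72/6 = 12; σ²_Task 8 = ((23−9)/6)² = 5.444
te_Task 9 = (13 + 4·14 + 15)/6 = 84/6 = 14; σ²_Task 9 = ((15−13)/6)² = 0.111
te_Task 10 = (9 + 4·10 + 11)/6 = 60/6 = 10; σ²_Task 10 = ((11−9)/6)² = 0.111

Forward pass:
ES_Task 1 = 0; EF_Task 1 = 8
ES_Task 2 = 0; EF_Task 2 = 8
ES_Task 3 = 0; EF_Task 3 = 10
ES_Task 4 = 0; EF_Task 4 = 11
ES_Task 5 = 0; EF_Task 5 = 6
ES_Task 6 = 0; EF_Task 6 = 12
ES_Task 7 = max(EF_Task 1=8, EF_Task 4=11) = 11; EF_Task 7 = 11+6 = 17
ES_Task 8 = max(EF_Task 1=8, EF_Task 4=11) = 11; EF_Task 8 = 11+12 = 23
ES_Task 9 = 8; EF_Task 9 = 8+14 = 22
ES_Task 10 = max(EF_Task 2=8, EF_Task 3=10, EF_Task 5=6, EF_Task 6=12, EF_Task 7=17, EF_Task 8=23, EF_Task 9=22) = 23; EF_Task 10 = 23+10 = 33
Expected project duration μ = 33 days. Critical path: Task 4 → Task 8 → Task 10.

Variance along critical path = 0.111 + 5.444 + 0.111 = 5.667
σ = √5.667 = 2.380 days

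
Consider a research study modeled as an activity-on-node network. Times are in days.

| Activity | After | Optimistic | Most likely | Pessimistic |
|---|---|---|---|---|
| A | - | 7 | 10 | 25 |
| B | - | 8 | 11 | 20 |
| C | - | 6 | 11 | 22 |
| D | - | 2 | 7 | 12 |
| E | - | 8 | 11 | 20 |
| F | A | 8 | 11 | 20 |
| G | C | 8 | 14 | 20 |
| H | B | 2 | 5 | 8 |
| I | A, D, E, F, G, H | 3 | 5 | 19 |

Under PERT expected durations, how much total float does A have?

te_A = (7 + 4·10 + 25)/6 = 72/6 = 12
te_B = (8 + 4·11 + 20)/6 = 72/6 = 12
te_C = (6 + 4·11 + 22)/6 = 72/6 = 12
te_D = (2 + 4·7 + 12)/6 = 42/6 = 7
te_E = (8 + 4·11 + 20)/6 = 72/6 = 12
te_F = (8 + 4·11 + 20)/6 = 72/6 = 12
te_G = (8 + 4·14 + 20)/6 = 84/6 = 14
te_H = (2 + 4·5 + 8)/6 = 30/6 = 5
te_I = (3 + 4·5 + 19)/6 = 42/6 = 7

Forward pass:
ES_A = 0; EF_A = 12
ES_B = 0; EF_B = 12
ES_C = 0; EF_C = 12
ES_D = 0; EF_D = 7
ES_E = 0; EF_E = 12
ES_F = 12; EF_F = 12+12 = 24
ES_G = 12; EF_G = 12+14 = 26
ES_H = 12; EF_H = 12+5 = 17
ES_I = max(EF_A=12, EF_D=7, EF_E=12, EF_F=24, EF_G=26, EF_H=17) = 26; EF_I = 26+7 = 33
Expected project duration μ = 33 days. Critical path: C → G → I.

Backward pass:
LF_I = 33; LS_I = 33−7 = 26
LF_H = LS_I = 26; LS_H = 26−5 = 21
LF_G = LS_I = 26; LS_G = 26−14 = 12
LF_F = LS_I = 26; LS_F = 26−12 = 14
LF_E = LS_I = 26; LS_E = 26−12 = 14
LF_D = LS_I = 26; LS_D = 26−7 = 19
LF_C = LS_G = 12; LS_C = 12−12 = 0
LF_B = LS_H = 21; LS_B = 21−12 = 9
LF_A = min(LS_F=14, LS_I=26) = 14; LS_A = 14−12 = 2
Slack_A = LS_A − ES_A = 2 − 0 = 2

2 days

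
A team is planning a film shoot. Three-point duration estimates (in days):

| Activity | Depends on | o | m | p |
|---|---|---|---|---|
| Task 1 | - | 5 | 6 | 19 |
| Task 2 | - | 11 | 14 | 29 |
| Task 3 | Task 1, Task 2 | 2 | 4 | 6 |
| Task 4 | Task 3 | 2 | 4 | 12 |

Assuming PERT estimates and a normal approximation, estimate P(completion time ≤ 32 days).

te_Task 1 = (5 + 4·6 + 19)/6 = 48/6 = 8; σ²_Task 1 = ((19−5)/6)² = 5.444
te_Task 2 = (11 + 4·14 + 29)/6 = 96/6 = 16; σ²_Task 2 = ((29−11)/6)² = 9.000
te_Task 3 = (2 + 4·4 + 6)/6 = 24/6 = 4; σ²_Task 3 = ((6−2)/6)² = 0.444
te_Task 4 = (2 + 4·4 + 12)/6 = 30/6 = 5; σ²_Task 4 = ((12−2)/6)² = 2.778

Forward pass:
ES_Task 1 = 0; EF_Task 1 = 8
ES_Task 2 = 0; EF_Task 2 = 16
ES_Task 3 = max(EF_Task 1=8, EF_Task 2=16) = 16; EF_Task 3 = 16+4 = 20
ES_Task 4 = 20; EF_Task 4 = 20+5 = 25
Expected project duration μ = 25 days. Critical path: Task 2 → Task 3 → Task 4.

Variance along critical path = 9.000 + 0.444 + 2.778 = 12.222; σ = √12.222 = 3.496 days.
Z = (32 − 25) / 3.496 = 2.002
P(T ≤ 32) = Φ(2.002) ≈ 0.977

0.977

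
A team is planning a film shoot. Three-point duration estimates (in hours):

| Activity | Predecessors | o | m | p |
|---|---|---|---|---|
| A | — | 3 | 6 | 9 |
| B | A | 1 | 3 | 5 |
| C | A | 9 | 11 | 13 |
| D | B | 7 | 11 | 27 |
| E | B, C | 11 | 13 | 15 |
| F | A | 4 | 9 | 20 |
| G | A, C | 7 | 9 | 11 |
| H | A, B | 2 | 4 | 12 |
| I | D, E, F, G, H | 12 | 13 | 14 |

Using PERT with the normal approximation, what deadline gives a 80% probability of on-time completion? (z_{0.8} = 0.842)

44.2 hours

te_A = (3 + 4·6 + 9)/6 = 36/6 = 6; σ²_A = ((9−3)/6)² = 1.000
te_B = (1 + 4·3 + 5)/6 = 18/6 = 3; σ²_B = ((5−1)/6)² = 0.444
te_C = (9 + 4·11 + 13)/6 = 66/6 = 11; σ²_C = ((13−9)/6)² = 0.444
te_D = (7 + 4·11 + 27)/6 = 78/6 = 13; σ²_D = ((27−7)/6)² = 11.111
te_E = (11 + 4·13 + 15)/6 = 78/6 = 13; σ²_E = ((15−11)/6)² = 0.444
te_F = (4 + 4·9 + 20)/6 = 60/6 = 10; σ²_F = ((20−4)/6)² = 7.111
te_G = (7 + 4·9 + 11)/6 = 54/6 = 9; σ²_G = ((11−7)/6)² = 0.444
te_H = (2 + 4·4 + 12)/6 = 30/6 = 5; σ²_H = ((12−2)/6)² = 2.778
te_I = (12 + 4·13 + 14)/6 = 78/6 = 13; σ²_I = ((14−12)/6)² = 0.111

Forward pass:
ES_A = 0; EF_A = 6
ES_B = 6; EF_B = 6+3 = 9
ES_C = 6; EF_C = 6+11 = 17
ES_D = 9; EF_D = 9+13 = 22
ES_E = max(EF_B=9, EF_C=17) = 17; EF_E = 17+13 = 30
ES_F = 6; EF_F = 6+10 = 16
ES_G = max(EF_A=6, EF_C=17) = 17; EF_G = 17+9 = 26
ES_H = max(EF_A=6, EF_B=9) = 9; EF_H = 9+5 = 14
ES_I = max(EF_D=22, EF_E=30, EF_F=16, EF_G=26, EF_H=14) = 30; EF_I = 30+13 = 43
Expected project duration μ = 43 hours. Critical path: A → C → E → I.

Variance along critical path = 1.000 + 0.444 + 0.444 + 0.111 = 2.000; σ = 1.414 hours.
D = μ + z·σ = 43 + 0.842·1.414 = 44.2 hours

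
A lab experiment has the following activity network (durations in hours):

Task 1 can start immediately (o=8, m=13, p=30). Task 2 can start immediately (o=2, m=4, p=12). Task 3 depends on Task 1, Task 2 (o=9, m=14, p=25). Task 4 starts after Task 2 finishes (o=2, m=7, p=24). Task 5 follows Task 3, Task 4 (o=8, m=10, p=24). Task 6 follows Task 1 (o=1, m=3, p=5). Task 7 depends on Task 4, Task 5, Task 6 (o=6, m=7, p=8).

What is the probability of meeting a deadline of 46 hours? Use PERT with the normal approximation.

te_Task 1 = (8 + 4·13 + 30)/6 = 90/6 = 15; σ²_Task 1 = ((30−8)/6)² = 13.444
te_Task 2 = (2 + 4·4 + 12)/6 = 30/6 = 5; σ²_Task 2 = ((12−2)/6)² = 2.778
te_Task 3 = (9 + 4·14 + 25)/6 = 90/6 = 15; σ²_Task 3 = ((25−9)/6)² = 7.111
te_Task 4 = (2 + 4·7 + 24)/6 = 54/6 = 9; σ²_Task 4 = ((24−2)/6)² = 13.444
te_Task 5 = (8 + 4·10 + 24)/6 = 72/6 = 12; σ²_Task 5 = ((24−8)/6)² = 7.111
te_Task 6 = (1 + 4·3 + 5)/6 = 18/6 = 3; σ²_Task 6 = ((5−1)/6)² = 0.444
te_Task 7 = (6 + 4·7 + 8)/6 = 42/6 = 7; σ²_Task 7 = ((8−6)/6)² = 0.111

Forward pass:
ES_Task 1 = 0; EF_Task 1 = 15
ES_Task 2 = 0; EF_Task 2 = 5
ES_Task 3 = max(EF_Task 1=15, EF_Task 2=5) = 15; EF_Task 3 = 15+15 = 30
ES_Task 4 = 5; EF_Task 4 = 5+9 = 14
ES_Task 5 = max(EF_Task 3=30, EF_Task 4=14) = 30; EF_Task 5 = 30+12 = 42
ES_Task 6 = 15; EF_Task 6 = 15+3 = 18
ES_Task 7 = max(EF_Task 4=14, EF_Task 5=42, EF_Task 6=18) = 42; EF_Task 7 = 42+7 = 49
Expected project duration μ = 49 hours. Critical path: Task 1 → Task 3 → Task 5 → Task 7.

Variance along critical path = 13.444 + 7.111 + 7.111 + 0.111 = 27.778; σ = √27.778 = 5.270 hours.
Z = (46 − 49) / 5.270 = -0.569
P(T ≤ 46) = Φ(-0.569) ≈ 0.285

0.285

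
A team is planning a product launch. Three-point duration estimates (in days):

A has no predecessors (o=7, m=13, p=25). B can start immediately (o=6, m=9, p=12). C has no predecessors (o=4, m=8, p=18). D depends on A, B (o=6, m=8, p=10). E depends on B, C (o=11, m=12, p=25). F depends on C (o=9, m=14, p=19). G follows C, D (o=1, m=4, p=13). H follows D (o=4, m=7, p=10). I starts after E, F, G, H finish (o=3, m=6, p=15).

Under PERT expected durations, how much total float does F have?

te_A = (7 + 4·13 + 25)/6 = 84/6 = 14
te_B = (6 + 4·9 + 12)/6 = 54/6 = 9
te_C = (4 + 4·8 + 18)/6 = 54/6 = 9
te_D = (6 + 4·8 + 10)/6 = 48/6 = 8
te_E = (11 + 4·12 + 25)/6 = 84/6 = 14
te_F = (9 + 4·14 + 19)/6 = 84/6 = 14
te_G = (1 + 4·4 + 13)/6 = 30/6 = 5
te_H = (4 + 4·7 + 10)/6 = 42/6 = 7
te_I = (3 + 4·6 + 15)/6 = 42/6 = 7

Forward pass:
ES_A = 0; EF_A = 14
ES_B = 0; EF_B = 9
ES_C = 0; EF_C = 9
ES_D = max(EF_A=14, EF_B=9) = 14; EF_D = 14+8 = 22
ES_E = max(EF_B=9, EF_C=9) = 9; EF_E = 9+14 = 23
ES_F = 9; EF_F = 9+14 = 23
ES_G = max(EF_C=9, EF_D=22) = 22; EF_G = 22+5 = 27
ES_H = 22; EF_H = 22+7 = 29
ES_I = max(EF_E=23, EF_F=23, EF_G=27, EF_H=29) = 29; EF_I = 29+7 = 36
Expected project duration μ = 36 days. Critical path: A → D → H → I.

Backward pass:
LF_I = 36; LS_I = 36−7 = 29
LF_H = LS_I = 29; LS_H = 29−7 = 22
LF_G = LS_I = 29; LS_G = 29−5 = 24
LF_F = LS_I = 29; LS_F = 29−14 = 15
LF_E = LS_I = 29; LS_E = 29−14 = 15
LF_D = min(LS_G=24, LS_H=22) = 22; LS_D = 22−8 = 14
LF_C = min(LS_E=15, LS_F=15, LS_G=24) = 15; LS_C = 15−9 = 6
LF_B = min(LS_D=14, LS_E=15) = 14; LS_B = 14−9 = 5
LF_A = LS_D = 14; LS_A = 14−14 = 0
Slack_F = LS_F − ES_F = 15 − 9 = 6

6 days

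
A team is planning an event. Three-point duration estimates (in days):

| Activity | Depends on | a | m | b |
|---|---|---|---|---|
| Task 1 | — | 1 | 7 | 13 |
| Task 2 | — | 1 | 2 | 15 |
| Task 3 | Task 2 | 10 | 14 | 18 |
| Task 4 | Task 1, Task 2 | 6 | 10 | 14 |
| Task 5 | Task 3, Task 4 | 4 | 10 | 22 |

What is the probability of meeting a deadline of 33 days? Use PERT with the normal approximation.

te_Task 1 = (1 + 4·7 + 13)/6 = 42/6 = 7; σ²_Task 1 = ((13−1)/6)² = 4.000
te_Task 2 = (1 + 4·2 + 15)/6 = 24/6 = 4; σ²_Task 2 = ((15−1)/6)² = 5.444
te_Task 3 = (10 + 4·14 + 18)/6 = 84/6 = 14; σ²_Task 3 = ((18−10)/6)² = 1.778
te_Task 4 = (6 + 4·10 + 14)/6 = 60/6 = 10; σ²_Task 4 = ((14−6)/6)² = 1.778
te_Task 5 = (4 + 4·10 + 22)/6 = 66/6 = 11; σ²_Task 5 = ((22−4)/6)² = 9.000

Forward pass:
ES_Task 1 = 0; EF_Task 1 = 7
ES_Task 2 = 0; EF_Task 2 = 4
ES_Task 3 = 4; EF_Task 3 = 4+14 = 18
ES_Task 4 = max(EF_Task 1=7, EF_Task 2=4) = 7; EF_Task 4 = 7+10 = 17
ES_Task 5 = max(EF_Task 3=18, EF_Task 4=17) = 18; EF_Task 5 = 18+11 = 29
Expected project duration μ = 29 days. Critical path: Task 2 → Task 3 → Task 5.

Variance along critical path = 5.444 + 1.778 + 9.000 = 16.222; σ = √16.222 = 4.028 days.
Z = (33 − 29) / 4.028 = 0.993
P(T ≤ 33) = Φ(0.993) ≈ 0.840

0.840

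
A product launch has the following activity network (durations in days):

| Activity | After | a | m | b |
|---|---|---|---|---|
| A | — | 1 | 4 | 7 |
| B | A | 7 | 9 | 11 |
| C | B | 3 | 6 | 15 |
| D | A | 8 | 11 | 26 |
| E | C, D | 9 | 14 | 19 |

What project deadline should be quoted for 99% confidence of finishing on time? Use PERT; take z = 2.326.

te_A = (1 + 4·4 + 7)/6 = 24/6 = 4; σ²_A = ((7−1)/6)² = 1.000
te_B = (7 + 4·9 + 11)/6 = 54/6 = 9; σ²_B = ((11−7)/6)² = 0.444
te_C = (3 + 4·6 + 15)/6 = 42/6 = 7; σ²_C = ((15−3)/6)² = 4.000
te_D = (8 + 4·11 + 26)/6 = 78/6 = 13; σ²_D = ((26−8)/6)² = 9.000
te_E = (9 + 4·14 + 19)/6 = 84/6 = 14; σ²_E = ((19−9)/6)² = 2.778

Forward pass:
ES_A = 0; EF_A = 4
ES_B = 4; EF_B = 4+9 = 13
ES_C = 13; EF_C = 13+7 = 20
ES_D = 4; EF_D = 4+13 = 17
ES_E = max(EF_C=20, EF_D=17) = 20; EF_E = 20+14 = 34
Expected project duration μ = 34 days. Critical path: A → B → C → E.

Variance along critical path = 1.000 + 0.444 + 4.000 + 2.778 = 8.222; σ = 2.867 days.
D = μ + z·σ = 34 + 2.326·2.867 = 40.7 days

40.7 days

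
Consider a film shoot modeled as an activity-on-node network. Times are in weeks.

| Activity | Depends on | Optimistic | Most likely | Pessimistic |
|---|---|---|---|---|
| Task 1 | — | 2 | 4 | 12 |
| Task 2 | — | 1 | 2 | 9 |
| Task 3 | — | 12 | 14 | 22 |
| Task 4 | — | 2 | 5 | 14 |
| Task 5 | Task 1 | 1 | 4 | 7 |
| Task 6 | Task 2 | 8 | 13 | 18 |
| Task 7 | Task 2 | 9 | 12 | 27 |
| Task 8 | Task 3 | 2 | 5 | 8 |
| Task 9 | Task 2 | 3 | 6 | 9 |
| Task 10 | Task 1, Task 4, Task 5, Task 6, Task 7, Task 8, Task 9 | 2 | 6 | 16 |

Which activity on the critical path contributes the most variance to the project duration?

Task 10

te_Task 1 = (2 + 4·4 + 12)/6 = 30/6 = 5; σ²_Task 1 = ((12−2)/6)² = 2.778
te_Task 2 = (1 + 4·2 + 9)/6 = 18/6 = 3; σ²_Task 2 = ((9−1)/6)² = 1.778
te_Task 3 = (12 + 4·14 + 22)/6 = 90/6 = 15; σ²_Task 3 = ((22−12)/6)² = 2.778
te_Task 4 = (2 + 4·5 + 14)/6 = 36/6 = 6; σ²_Task 4 = ((14−2)/6)² = 4.000
te_Task 5 = (1 + 4·4 + 7)/6 = 24/6 = 4; σ²_Task 5 = ((7−1)/6)² = 1.000
te_Task 6 = (8 + 4·13 + 18)/6 = 78/6 = 13; σ²_Task 6 = ((18−8)/6)² = 2.778
te_Task 7 = (9 + 4·12 + 27)/6 = 84/6 = 14; σ²_Task 7 = ((27−9)/6)² = 9.000
te_Task 8 = (2 + 4·5 + 8)/6 = 30/6 = 5; σ²_Task 8 = ((8−2)/6)² = 1.000
te_Task 9 = (3 + 4·6 + 9)/6 = 36/6 = 6; σ²_Task 9 = ((9−3)/6)² = 1.000
te_Task 10 = (2 + 4·6 + 16)/6 = 42/6 = 7; σ²_Task 10 = ((16−2)/6)² = 5.444

Forward pass:
ES_Task 1 = 0; EF_Task 1 = 5
ES_Task 2 = 0; EF_Task 2 = 3
ES_Task 3 = 0; EF_Task 3 = 15
ES_Task 4 = 0; EF_Task 4 = 6
ES_Task 5 = 5; EF_Task 5 = 5+4 = 9
ES_Task 6 = 3; EF_Task 6 = 3+13 = 16
ES_Task 7 = 3; EF_Task 7 = 3+14 = 17
ES_Task 8 = 15; EF_Task 8 = 15+5 = 20
ES_Task 9 = 3; EF_Task 9 = 3+6 = 9
ES_Task 10 = max(EF_Task 1=5, EF_Task 4=6, EF_Task 5=9, EF_Task 6=16, EF_Task 7=17, EF_Task 8=20, EF_Task 9=9) = 20; EF_Task 10 = 20+7 = 27
Expected project duration μ = 27 weeks. Critical path: Task 3 → Task 8 → Task 10.

Variances on critical path: σ²_Task 3=2.778, σ²_Task 8=1.000, σ²_Task 10=5.444.
Largest is σ²_Task 10 = 5.444.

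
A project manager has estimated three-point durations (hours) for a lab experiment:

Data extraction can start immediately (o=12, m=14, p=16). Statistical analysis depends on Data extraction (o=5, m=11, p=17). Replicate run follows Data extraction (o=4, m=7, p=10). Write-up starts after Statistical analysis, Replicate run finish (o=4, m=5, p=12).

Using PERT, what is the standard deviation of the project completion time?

2.49 hours

te_Data extraction = (12 + 4·14 + 16)/6 = 84/6 = 14; σ²_Data extraction = ((16−12)/6)² = 0.444
te_Statistical analysis = (5 + 4·11 + 17)/6 = 66/6 = 11; σ²_Statistical analysis = ((17−5)/6)² = 4.000
te_Replicate run = (4 + 4·7 + 10)/6 = 42/6 = 7; σ²_Replicate run = ((10−4)/6)² = 1.000
te_Write-up = (4 + 4·5 + 12)/6 = 36/6 = 6; σ²_Write-up = ((12−4)/6)² = 1.778

Forward pass:
ES_Data extraction = 0; EF_Data extraction = 14
ES_Statistical analysis = 14; EF_Statistical analysis = 14+11 = 25
ES_Replicate run = 14; EF_Replicate run = 14+7 = 21
ES_Write-up = max(EF_Statistical analysis=25, EF_Replicate run=21) = 25; EF_Write-up = 25+6 = 31
Expected project duration μ = 31 hours. Critical path: Data extraction → Statistical analysis → Write-up.

Variance along critical path = 0.444 + 4.000 + 1.778 = 6.222
σ = √6.222 = 2.494 hours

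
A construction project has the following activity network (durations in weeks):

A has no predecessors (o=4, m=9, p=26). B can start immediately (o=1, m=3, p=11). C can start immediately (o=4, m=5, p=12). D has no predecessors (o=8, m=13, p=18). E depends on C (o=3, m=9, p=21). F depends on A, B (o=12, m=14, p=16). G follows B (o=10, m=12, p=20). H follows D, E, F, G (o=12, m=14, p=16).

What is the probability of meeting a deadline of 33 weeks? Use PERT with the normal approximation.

te_A = (4 + 4·9 + 26)/6 = 66/6 = 11; σ²_A = ((26−4)/6)² = 13.444
te_B = (1 + 4·3 + 11)/6 = 24/6 = 4; σ²_B = ((11−1)/6)² = 2.778
te_C = (4 + 4·5 + 12)/6 = 36/6 = 6; σ²_C = ((12−4)/6)² = 1.778
te_D = (8 + 4·13 + 18)/6 = 78/6 = 13; σ²_D = ((18−8)/6)² = 2.778
te_E = (3 + 4·9 + 21)/6 = 60/6 = 10; σ²_E = ((21−3)/6)² = 9.000
te_F = (12 + 4·14 + 16)/6 = 84/6 = 14; σ²_F = ((16−12)/6)² = 0.444
te_G = (10 + 4·12 + 20)/6 = 78/6 = 13; σ²_G = ((20−10)/6)² = 2.778
te_H = (12 + 4·14 + 16)/6 = 84/6 = 14; σ²_H = ((16−12)/6)² = 0.444

Forward pass:
ES_A = 0; EF_A = 11
ES_B = 0; EF_B = 4
ES_C = 0; EF_C = 6
ES_D = 0; EF_D = 13
ES_E = 6; EF_E = 6+10 = 16
ES_F = max(EF_A=11, EF_B=4) = 11; EF_F = 11+14 = 25
ES_G = 4; EF_G = 4+13 = 17
ES_H = max(EF_D=13, EF_E=16, EF_F=25, EF_G=17) = 25; EF_H = 25+14 = 39
Expected project duration μ = 39 weeks. Critical path: A → F → H.

Variance along critical path = 13.444 + 0.444 + 0.444 = 14.333; σ = √14.333 = 3.786 weeks.
Z = (33 − 39) / 3.786 = -1.585
P(T ≤ 33) = Φ(-1.585) ≈ 0.057

0.057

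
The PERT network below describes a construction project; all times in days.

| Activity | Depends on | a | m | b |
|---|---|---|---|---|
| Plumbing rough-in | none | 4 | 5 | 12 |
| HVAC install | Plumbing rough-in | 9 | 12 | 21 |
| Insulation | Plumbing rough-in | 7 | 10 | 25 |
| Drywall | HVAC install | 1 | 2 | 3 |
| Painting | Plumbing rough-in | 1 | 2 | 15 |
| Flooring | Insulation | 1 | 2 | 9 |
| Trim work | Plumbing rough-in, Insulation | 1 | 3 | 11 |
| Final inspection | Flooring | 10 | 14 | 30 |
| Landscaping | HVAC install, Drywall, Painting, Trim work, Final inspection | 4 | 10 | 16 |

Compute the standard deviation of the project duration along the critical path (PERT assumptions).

5.26 days

te_Plumbing rough-in = (4 + 4·5 + 12)/6 = 36/6 = 6; σ²_Plumbing rough-in = ((12−4)/6)² = 1.778
te_HVAC install = (9 + 4·12 + 21)/6 = 78/6 = 13; σ²_HVAC install = ((21−9)/6)² = 4.000
te_Insulation = (7 + 4·10 + 25)/6 = 72/6 = 12; σ²_Insulation = ((25−7)/6)² = 9.000
te_Drywall = (1 + 4·2 + 3)/6 = 12/6 = 2; σ²_Drywall = ((3−1)/6)² = 0.111
te_Painting = (1 + 4·2 + 15)/6 = 24/6 = 4; σ²_Painting = ((15−1)/6)² = 5.444
te_Flooring = (1 + 4·2 + 9)/6 = 18/6 = 3; σ²_Flooring = ((9−1)/6)² = 1.778
te_Trim work = (1 + 4·3 + 11)/6 = 24/6 = 4; σ²_Trim work = ((11−1)/6)² = 2.778
te_Final inspection = (10 + 4·14 + 30)/6 = 96/6 = 16; σ²_Final inspection = ((30−10)/6)² = 11.111
te_Landscaping = (4 + 4·10 + 16)/6 = 60/6 = 10; σ²_Landscaping = ((16−4)/6)² = 4.000

Forward pass:
ES_Plumbing rough-in = 0; EF_Plumbing rough-in = 6
ES_HVAC install = 6; EF_HVAC install = 6+13 = 19
ES_Insulation = 6; EF_Insulation = 6+12 = 18
ES_Drywall = 19; EF_Drywall = 19+2 = 21
ES_Painting = 6; EF_Painting = 6+4 = 10
ES_Flooring = 18; EF_Flooring = 18+3 = 21
ES_Trim work = max(EF_Plumbing rough-in=6, EF_Insulation=18) = 18; EF_Trim work = 18+4 = 22
ES_Final inspection = 21; EF_Final inspection = 21+16 = 37
ES_Landscaping = max(EF_HVAC install=19, EF_Drywall=21, EF_Painting=10, EF_Trim work=22, EF_Final inspection=37) = 37; EF_Landscaping = 37+10 = 47
Expected project duration μ = 47 days. Critical path: Plumbing rough-in → Insulation → Flooring → Final inspection → Landscaping.

Variance along critical path = 1.778 + 9.000 + 1.778 + 11.111 + 4.000 = 27.667
σ = √27.667 = 5.260 days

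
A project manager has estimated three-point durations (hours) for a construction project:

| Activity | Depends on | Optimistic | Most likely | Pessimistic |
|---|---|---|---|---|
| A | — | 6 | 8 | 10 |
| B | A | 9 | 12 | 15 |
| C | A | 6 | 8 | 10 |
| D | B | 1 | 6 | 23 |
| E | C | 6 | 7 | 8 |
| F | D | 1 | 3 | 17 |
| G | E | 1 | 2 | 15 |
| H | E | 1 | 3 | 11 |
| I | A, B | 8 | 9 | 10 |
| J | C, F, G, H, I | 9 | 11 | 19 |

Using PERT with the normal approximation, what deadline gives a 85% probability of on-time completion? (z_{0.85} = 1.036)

te_A = (6 + 4·8 + 10)/6 = 48/6 = 8; σ²_A = ((10−6)/6)² = 0.444
te_B = (9 + 4·12 + 15)/6 = 72/6 = 12; σ²_B = ((15−9)/6)² = 1.000
te_C = (6 + 4·8 + 10)/6 = 48/6 = 8; σ²_C = ((10−6)/6)² = 0.444
te_D = (1 + 4·6 + 23)/6 = 48/6 = 8; σ²_D = ((23−1)/6)² = 13.444
te_E = (6 + 4·7 + 8)/6 = 42/6 = 7; σ²_E = ((8−6)/6)² = 0.111
te_F = (1 + 4·3 + 17)/6 = 30/6 = 5; σ²_F = ((17−1)/6)² = 7.111
te_G = (1 + 4·2 + 15)/6 = 24/6 = 4; σ²_G = ((15−1)/6)² = 5.444
te_H = (1 + 4·3 + 11)/6 = 24/6 = 4; σ²_H = ((11−1)/6)² = 2.778
te_I = (8 + 4·9 + 10)/6 = 54/6 = 9; σ²_I = ((10−8)/6)² = 0.111
te_J = (9 + 4·11 + 19)/6 = 72/6 = 12; σ²_J = ((19−9)/6)² = 2.778

Forward pass:
ES_A = 0; EF_A = 8
ES_B = 8; EF_B = 8+12 = 20
ES_C = 8; EF_C = 8+8 = 16
ES_D = 20; EF_D = 20+8 = 28
ES_E = 16; EF_E = 16+7 = 23
ES_F = 28; EF_F = 28+5 = 33
ES_G = 23; EF_G = 23+4 = 27
ES_H = 23; EF_H = 23+4 = 27
ES_I = max(EF_A=8, EF_B=20) = 20; EF_I = 20+9 = 29
ES_J = max(EF_C=16, EF_F=33, EF_G=27, EF_H=27, EF_I=29) = 33; EF_J = 33+12 = 45
Expected project duration μ = 45 hours. Critical path: A → B → D → F → J.

Variance along critical path = 0.444 + 1.000 + 13.444 + 7.111 + 2.778 = 24.778; σ = 4.978 hours.
D = μ + z·σ = 45 + 1.036·4.978 = 50.2 hours

50.2 hours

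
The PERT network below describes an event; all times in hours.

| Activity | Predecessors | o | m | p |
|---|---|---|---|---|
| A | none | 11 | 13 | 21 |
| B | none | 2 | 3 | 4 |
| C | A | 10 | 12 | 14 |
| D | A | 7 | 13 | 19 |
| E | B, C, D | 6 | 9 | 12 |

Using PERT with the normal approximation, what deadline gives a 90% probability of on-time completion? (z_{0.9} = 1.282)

39.6 hours

te_A = (11 + 4·13 + 21)/6 = 84/6 = 14; σ²_A = ((21−11)/6)² = 2.778
te_B = (2 + 4·3 + 4)/6 = 18/6 = 3; σ²_B = ((4−2)/6)² = 0.111
te_C = (10 + 4·12 + 14)/6 = 72/6 = 12; σ²_C = ((14−10)/6)² = 0.444
te_D = (7 + 4·13 + 19)/6 = 78/6 = 13; σ²_D = ((19−7)/6)² = 4.000
te_E = (6 + 4·9 + 12)/6 = 54/6 = 9; σ²_E = ((12−6)/6)² = 1.000

Forward pass:
ES_A = 0; EF_A = 14
ES_B = 0; EF_B = 3
ES_C = 14; EF_C = 14+12 = 26
ES_D = 14; EF_D = 14+13 = 27
ES_E = max(EF_B=3, EF_C=26, EF_D=27) = 27; EF_E = 27+9 = 36
Expected project duration μ = 36 hours. Critical path: A → D → E.

Variance along critical path = 2.778 + 4.000 + 1.000 = 7.778; σ = 2.789 hours.
D = μ + z·σ = 36 + 1.282·2.789 = 39.6 hours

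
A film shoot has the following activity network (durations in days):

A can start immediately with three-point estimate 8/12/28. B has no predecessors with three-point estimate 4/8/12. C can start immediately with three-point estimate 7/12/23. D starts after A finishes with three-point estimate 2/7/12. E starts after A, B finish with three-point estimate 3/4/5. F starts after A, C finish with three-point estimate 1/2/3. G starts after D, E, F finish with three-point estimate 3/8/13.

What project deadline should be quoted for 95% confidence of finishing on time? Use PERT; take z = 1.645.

te_A = (8 + 4·12 + 28)/6 = 84/6 = 14; σ²_A = ((28−8)/6)² = 11.111
te_B = (4 + 4·8 + 12)/6 = 48/6 = 8; σ²_B = ((12−4)/6)² = 1.778
te_C = (7 + 4·12 + 23)/6 = 78/6 = 13; σ²_C = ((23−7)/6)² = 7.111
te_D = (2 + 4·7 + 12)/6 = 42/6 = 7; σ²_D = ((12−2)/6)² = 2.778
te_E = (3 + 4·4 + 5)/6 = 24/6 = 4; σ²_E = ((5−3)/6)² = 0.111
te_F = (1 + 4·2 + 3)/6 = 12/6 = 2; σ²_F = ((3−1)/6)² = 0.111
te_G = (3 + 4·8 + 13)/6 = 48/6 = 8; σ²_G = ((13−3)/6)² = 2.778

Forward pass:
ES_A = 0; EF_A = 14
ES_B = 0; EF_B = 8
ES_C = 0; EF_C = 13
ES_D = 14; EF_D = 14+7 = 21
ES_E = max(EF_A=14, EF_B=8) = 14; EF_E = 14+4 = 18
ES_F = max(EF_A=14, EF_C=13) = 14; EF_F = 14+2 = 16
ES_G = max(EF_D=21, EF_E=18, EF_F=16) = 21; EF_G = 21+8 = 29
Expected project duration μ = 29 days. Critical path: A → D → G.

Variance along critical path = 11.111 + 2.778 + 2.778 = 16.667; σ = 4.082 days.
D = μ + z·σ = 29 + 1.645·4.082 = 35.7 days

35.7 days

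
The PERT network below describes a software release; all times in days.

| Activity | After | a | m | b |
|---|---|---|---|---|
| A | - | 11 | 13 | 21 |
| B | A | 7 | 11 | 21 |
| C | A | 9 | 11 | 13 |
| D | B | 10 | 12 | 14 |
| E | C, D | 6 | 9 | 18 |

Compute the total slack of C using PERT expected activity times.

te_A = (11 + 4·13 + 21)/6 = 84/6 = 14
te_B = (7 + 4·11 + 21)/6 = 72/6 = 12
te_C = (9 + 4·11 + 13)/6 = 66/6 = 11
te_D = (10 + 4·12 + 14)/6 = 72/6 = 12
te_E = (6 + 4·9 + 18)/6 = 60/6 = 10

Forward pass:
ES_A = 0; EF_A = 14
ES_B = 14; EF_B = 14+12 = 26
ES_C = 14; EF_C = 14+11 = 25
ES_D = 26; EF_D = 26+12 = 38
ES_E = max(EF_C=25, EF_D=38) = 38; EF_E = 38+10 = 48
Expected project duration μ = 48 days. Critical path: A → B → D → E.

Backward pass:
LF_E = 48; LS_E = 48−10 = 38
LF_D = LS_E = 38; LS_D = 38−12 = 26
LF_C = LS_E = 38; LS_C = 38−11 = 27
LF_B = LS_D = 26; LS_B = 26−12 = 14
LF_A = min(LS_B=14, LS_C=27) = 14; LS_A = 14−14 = 0
Slack_C = LS_C − ES_C = 27 − 14 = 13

13 days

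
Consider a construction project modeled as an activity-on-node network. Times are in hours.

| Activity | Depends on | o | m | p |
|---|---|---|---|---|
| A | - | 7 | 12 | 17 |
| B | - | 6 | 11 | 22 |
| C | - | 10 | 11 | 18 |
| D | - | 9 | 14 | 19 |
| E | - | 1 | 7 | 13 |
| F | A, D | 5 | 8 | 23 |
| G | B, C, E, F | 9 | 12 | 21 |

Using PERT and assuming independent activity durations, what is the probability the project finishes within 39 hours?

te_A = (7 + 4·12 + 17)/6 = 72/6 = 12; σ²_A = ((17−7)/6)² = 2.778
te_B = (6 + 4·11 + 22)/6 = 72/6 = 12; σ²_B = ((22−6)/6)² = 7.111
te_C = (10 + 4·11 + 18)/6 = 72/6 = 12; σ²_C = ((18−10)/6)² = 1.778
te_D = (9 + 4·14 + 19)/6 = 84/6 = 14; σ²_D = ((19−9)/6)² = 2.778
te_E = (1 + 4·7 + 13)/6 = 42/6 = 7; σ²_E = ((13−1)/6)² = 4.000
te_F = (5 + 4·8 + 23)/6 = 60/6 = 10; σ²_F = ((23−5)/6)² = 9.000
te_G = (9 + 4·12 + 21)/6 = 78/6 = 13; σ²_G = ((21−9)/6)² = 4.000

Forward pass:
ES_A = 0; EF_A = 12
ES_B = 0; EF_B = 12
ES_C = 0; EF_C = 12
ES_D = 0; EF_D = 14
ES_E = 0; EF_E = 7
ES_F = max(EF_A=12, EF_D=14) = 14; EF_F = 14+10 = 24
ES_G = max(EF_B=12, EF_C=12, EF_E=7, EF_F=24) = 24; EF_G = 24+13 = 37
Expected project duration μ = 37 hours. Critical path: D → F → G.

Variance along critical path = 2.778 + 9.000 + 4.000 = 15.778; σ = √15.778 = 3.972 hours.
Z = (39 − 37) / 3.972 = 0.504
P(T ≤ 39) = Φ(0.504) ≈ 0.693

0.693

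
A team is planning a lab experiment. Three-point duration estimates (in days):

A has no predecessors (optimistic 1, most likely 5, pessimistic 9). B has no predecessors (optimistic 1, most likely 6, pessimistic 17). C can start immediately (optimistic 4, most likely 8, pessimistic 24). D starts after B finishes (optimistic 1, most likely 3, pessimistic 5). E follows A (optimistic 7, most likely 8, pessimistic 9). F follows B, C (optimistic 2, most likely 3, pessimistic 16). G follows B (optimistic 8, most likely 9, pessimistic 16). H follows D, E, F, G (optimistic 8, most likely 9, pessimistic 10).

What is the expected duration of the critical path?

26 days

te_A = (1 + 4·5 + 9)/6 = 30/6 = 5
te_B = (1 + 4·6 + 17)/6 = 42/6 = 7
te_C = (4 + 4·8 + 24)/6 = 60/6 = 10
te_D = (1 + 4·3 + 5)/6 = 18/6 = 3
te_E = (7 + 4·8 + 9)/6 = 48/6 = 8
te_F = (2 + 4·3 + 16)/6 = 30/6 = 5
te_G = (8 + 4·9 + 16)/6 = 60/6 = 10
te_H = (8 + 4·9 + 10)/6 = 54/6 = 9

Forward pass:
ES_A = 0; EF_A = 5
ES_B = 0; EF_B = 7
ES_C = 0; EF_C = 10
ES_D = 7; EF_D = 7+3 = 10
ES_E = 5; EF_E = 5+8 = 13
ES_F = max(EF_B=7, EF_C=10) = 10; EF_F = 10+5 = 15
ES_G = 7; EF_G = 7+10 = 17
ES_H = max(EF_D=10, EF_E=13, EF_F=15, EF_G=17) = 17; EF_H = 17+9 = 26
Expected project duration μ = 26 days. Critical path: B → G → H.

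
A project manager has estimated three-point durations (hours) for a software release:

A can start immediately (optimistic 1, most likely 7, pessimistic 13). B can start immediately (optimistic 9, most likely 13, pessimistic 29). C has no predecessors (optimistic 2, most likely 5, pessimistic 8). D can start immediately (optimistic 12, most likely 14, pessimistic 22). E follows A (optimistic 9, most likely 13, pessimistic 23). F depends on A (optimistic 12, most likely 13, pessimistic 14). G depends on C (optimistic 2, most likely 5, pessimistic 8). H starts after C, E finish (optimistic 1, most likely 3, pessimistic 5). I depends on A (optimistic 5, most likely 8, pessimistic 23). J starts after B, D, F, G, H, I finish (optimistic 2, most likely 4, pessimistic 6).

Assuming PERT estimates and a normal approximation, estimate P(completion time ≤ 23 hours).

0.060

te_A = (1 + 4·7 + 13)/6 = 42/6 = 7; σ²_A = ((13−1)/6)² = 4.000
te_B = (9 + 4·13 + 29)/6 = 90/6 = 15; σ²_B = ((29−9)/6)² = 11.111
te_C = (2 + 4·5 + 8)/6 = 30/6 = 5; σ²_C = ((8−2)/6)² = 1.000
te_D = (12 + 4·14 + 22)/6 = 90/6 = 15; σ²_D = ((22−12)/6)² = 2.778
te_E = (9 + 4·13 + 23)/6 = 84/6 = 14; σ²_E = ((23−9)/6)² = 5.444
te_F = (12 + 4·13 + 14)/6 = 78/6 = 13; σ²_F = ((14−12)/6)² = 0.111
te_G = (2 + 4·5 + 8)/6 = 30/6 = 5; σ²_G = ((8−2)/6)² = 1.000
te_H = (1 + 4·3 + 5)/6 = 18/6 = 3; σ²_H = ((5−1)/6)² = 0.444
te_I = (5 + 4·8 + 23)/6 = 60/6 = 10; σ²_I = ((23−5)/6)² = 9.000
te_J = (2 + 4·4 + 6)/6 = 24/6 = 4; σ²_J = ((6−2)/6)² = 0.444

Forward pass:
ES_A = 0; EF_A = 7
ES_B = 0; EF_B = 15
ES_C = 0; EF_C = 5
ES_D = 0; EF_D = 15
ES_E = 7; EF_E = 7+14 = 21
ES_F = 7; EF_F = 7+13 = 20
ES_G = 5; EF_G = 5+5 = 10
ES_H = max(EF_C=5, EF_E=21) = 21; EF_H = 21+3 = 24
ES_I = 7; EF_I = 7+10 = 17
ES_J = max(EF_B=15, EF_D=15, EF_F=20, EF_G=10, EF_H=24, EF_I=17) = 24; EF_J = 24+4 = 28
Expected project duration μ = 28 hours. Critical path: A → E → H → J.

Variance along critical path = 4.000 + 5.444 + 0.444 + 0.444 = 10.333; σ = √10.333 = 3.215 hours.
Z = (23 − 28) / 3.215 = -1.555
P(T ≤ 23) = Φ(-1.555) ≈ 0.060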